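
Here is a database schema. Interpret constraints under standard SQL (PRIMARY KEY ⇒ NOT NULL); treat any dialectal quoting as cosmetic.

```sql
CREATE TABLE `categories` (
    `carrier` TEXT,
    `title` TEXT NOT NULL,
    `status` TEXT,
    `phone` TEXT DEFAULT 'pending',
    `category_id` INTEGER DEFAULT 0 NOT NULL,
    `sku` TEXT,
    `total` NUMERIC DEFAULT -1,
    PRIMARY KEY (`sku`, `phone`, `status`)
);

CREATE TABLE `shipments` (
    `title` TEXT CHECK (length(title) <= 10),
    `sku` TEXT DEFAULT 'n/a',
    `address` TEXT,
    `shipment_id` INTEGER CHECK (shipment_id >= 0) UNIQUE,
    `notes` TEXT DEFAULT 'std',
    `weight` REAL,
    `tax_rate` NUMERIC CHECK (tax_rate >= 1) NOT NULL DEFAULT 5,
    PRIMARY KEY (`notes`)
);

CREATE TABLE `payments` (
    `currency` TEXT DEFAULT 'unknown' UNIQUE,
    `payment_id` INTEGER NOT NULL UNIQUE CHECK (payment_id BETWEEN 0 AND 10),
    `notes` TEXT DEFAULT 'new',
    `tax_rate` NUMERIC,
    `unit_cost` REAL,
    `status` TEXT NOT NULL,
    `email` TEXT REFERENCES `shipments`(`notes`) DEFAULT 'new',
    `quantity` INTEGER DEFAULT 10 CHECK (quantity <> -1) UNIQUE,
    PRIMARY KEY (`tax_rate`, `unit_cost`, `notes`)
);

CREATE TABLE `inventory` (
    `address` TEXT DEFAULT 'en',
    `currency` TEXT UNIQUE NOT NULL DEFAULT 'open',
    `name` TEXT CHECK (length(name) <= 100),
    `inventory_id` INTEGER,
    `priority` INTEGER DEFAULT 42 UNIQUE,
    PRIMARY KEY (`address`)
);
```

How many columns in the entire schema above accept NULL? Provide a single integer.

categories: 2 nullable (carrier, total — PK (sku, phone, status) and explicit NOT NULL columns excluded).
shipments: 5 nullable (title, sku, address, shipment_id, weight — PK (notes) and explicit NOT NULL columns excluded).
payments: 3 nullable (currency, email, quantity — PK (tax_rate, unit_cost, notes) and explicit NOT NULL columns excluded).
inventory: 3 nullable (name, inventory_id, priority — PK (address) and explicit NOT NULL columns excluded).
Total: 2 + 5 + 3 + 3 = 13.

13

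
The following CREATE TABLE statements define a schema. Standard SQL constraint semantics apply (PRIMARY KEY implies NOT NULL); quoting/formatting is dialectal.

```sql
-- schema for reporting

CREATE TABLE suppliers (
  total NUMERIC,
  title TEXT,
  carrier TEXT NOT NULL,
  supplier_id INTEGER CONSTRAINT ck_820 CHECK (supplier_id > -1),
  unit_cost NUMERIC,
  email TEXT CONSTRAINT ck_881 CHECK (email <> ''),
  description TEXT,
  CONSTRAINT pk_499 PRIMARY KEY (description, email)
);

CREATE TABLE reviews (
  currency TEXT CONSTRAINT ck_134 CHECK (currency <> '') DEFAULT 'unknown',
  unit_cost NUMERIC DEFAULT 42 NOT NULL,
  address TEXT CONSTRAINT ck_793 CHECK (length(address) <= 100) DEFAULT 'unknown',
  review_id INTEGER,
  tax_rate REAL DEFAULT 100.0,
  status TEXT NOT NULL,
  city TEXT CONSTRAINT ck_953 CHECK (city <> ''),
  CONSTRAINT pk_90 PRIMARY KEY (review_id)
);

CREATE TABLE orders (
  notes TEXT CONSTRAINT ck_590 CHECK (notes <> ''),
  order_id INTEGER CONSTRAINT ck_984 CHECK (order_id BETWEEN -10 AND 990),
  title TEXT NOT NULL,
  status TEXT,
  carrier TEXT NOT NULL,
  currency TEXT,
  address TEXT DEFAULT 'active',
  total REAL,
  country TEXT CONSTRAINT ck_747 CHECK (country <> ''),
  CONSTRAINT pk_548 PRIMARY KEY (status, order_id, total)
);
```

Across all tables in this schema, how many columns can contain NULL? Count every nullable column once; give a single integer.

suppliers: 4 nullable (total, title, supplier_id, unit_cost — PK (description, email) and explicit NOT NULL columns excluded).
reviews: 4 nullable (currency, address, tax_rate, city — PK (review_id) and explicit NOT NULL columns excluded).
orders: 4 nullable (notes, currency, address, country — PK (status, order_id, total) and explicit NOT NULL columns excluded).
Total: 4 + 4 + 4 = 12.

12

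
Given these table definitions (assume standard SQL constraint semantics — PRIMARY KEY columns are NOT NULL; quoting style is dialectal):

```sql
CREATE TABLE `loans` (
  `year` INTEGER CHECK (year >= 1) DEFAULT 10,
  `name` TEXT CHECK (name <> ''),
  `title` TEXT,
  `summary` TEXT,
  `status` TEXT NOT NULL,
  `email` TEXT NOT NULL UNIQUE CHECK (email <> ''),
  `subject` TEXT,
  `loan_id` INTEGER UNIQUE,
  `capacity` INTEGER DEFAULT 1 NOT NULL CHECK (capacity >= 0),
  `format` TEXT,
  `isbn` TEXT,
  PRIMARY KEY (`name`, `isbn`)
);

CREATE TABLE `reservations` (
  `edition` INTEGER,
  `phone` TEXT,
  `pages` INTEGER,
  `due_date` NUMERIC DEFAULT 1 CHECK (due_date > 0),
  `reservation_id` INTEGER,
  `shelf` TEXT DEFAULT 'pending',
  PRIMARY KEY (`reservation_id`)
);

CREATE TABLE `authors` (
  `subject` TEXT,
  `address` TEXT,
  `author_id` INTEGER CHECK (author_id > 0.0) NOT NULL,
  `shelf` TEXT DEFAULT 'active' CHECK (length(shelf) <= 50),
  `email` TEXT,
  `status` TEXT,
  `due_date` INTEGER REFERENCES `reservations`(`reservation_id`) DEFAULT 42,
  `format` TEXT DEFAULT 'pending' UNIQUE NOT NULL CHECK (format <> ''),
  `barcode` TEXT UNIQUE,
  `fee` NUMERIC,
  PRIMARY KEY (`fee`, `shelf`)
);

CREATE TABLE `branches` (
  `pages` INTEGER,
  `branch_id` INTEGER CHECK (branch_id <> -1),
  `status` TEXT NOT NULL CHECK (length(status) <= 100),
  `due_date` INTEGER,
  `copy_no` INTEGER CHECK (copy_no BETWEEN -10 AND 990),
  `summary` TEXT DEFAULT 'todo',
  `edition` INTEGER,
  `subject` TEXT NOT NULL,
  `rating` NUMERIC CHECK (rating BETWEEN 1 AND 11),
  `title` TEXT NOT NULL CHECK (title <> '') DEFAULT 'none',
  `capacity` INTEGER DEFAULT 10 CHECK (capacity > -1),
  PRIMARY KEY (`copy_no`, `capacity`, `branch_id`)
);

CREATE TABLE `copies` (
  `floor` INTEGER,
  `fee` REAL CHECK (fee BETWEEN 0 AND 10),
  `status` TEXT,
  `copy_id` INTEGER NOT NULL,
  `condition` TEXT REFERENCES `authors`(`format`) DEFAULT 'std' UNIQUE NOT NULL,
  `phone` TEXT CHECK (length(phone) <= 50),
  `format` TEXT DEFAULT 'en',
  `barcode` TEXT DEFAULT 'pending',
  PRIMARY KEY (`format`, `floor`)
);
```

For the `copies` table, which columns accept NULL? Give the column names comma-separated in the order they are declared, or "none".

fee, status, phone, barcode

- floor: part of the PRIMARY KEY, which implies NOT NULL → not nullable.
- fee: CHECK does not forbid NULL (a CHECK constraint passes when its expression is NULL) → nullable.
- status: no NOT NULL constraint applies → nullable.
- copy_id: declared NOT NULL → not nullable.
- condition: declared NOT NULL → not nullable.
- phone: CHECK does not forbid NULL (a CHECK constraint passes when its expression is NULL) → nullable.
- format: part of the PRIMARY KEY, which implies NOT NULL → not nullable.
- barcode: DEFAULT only fills an omitted column; an explicit NULL is still allowed → nullable.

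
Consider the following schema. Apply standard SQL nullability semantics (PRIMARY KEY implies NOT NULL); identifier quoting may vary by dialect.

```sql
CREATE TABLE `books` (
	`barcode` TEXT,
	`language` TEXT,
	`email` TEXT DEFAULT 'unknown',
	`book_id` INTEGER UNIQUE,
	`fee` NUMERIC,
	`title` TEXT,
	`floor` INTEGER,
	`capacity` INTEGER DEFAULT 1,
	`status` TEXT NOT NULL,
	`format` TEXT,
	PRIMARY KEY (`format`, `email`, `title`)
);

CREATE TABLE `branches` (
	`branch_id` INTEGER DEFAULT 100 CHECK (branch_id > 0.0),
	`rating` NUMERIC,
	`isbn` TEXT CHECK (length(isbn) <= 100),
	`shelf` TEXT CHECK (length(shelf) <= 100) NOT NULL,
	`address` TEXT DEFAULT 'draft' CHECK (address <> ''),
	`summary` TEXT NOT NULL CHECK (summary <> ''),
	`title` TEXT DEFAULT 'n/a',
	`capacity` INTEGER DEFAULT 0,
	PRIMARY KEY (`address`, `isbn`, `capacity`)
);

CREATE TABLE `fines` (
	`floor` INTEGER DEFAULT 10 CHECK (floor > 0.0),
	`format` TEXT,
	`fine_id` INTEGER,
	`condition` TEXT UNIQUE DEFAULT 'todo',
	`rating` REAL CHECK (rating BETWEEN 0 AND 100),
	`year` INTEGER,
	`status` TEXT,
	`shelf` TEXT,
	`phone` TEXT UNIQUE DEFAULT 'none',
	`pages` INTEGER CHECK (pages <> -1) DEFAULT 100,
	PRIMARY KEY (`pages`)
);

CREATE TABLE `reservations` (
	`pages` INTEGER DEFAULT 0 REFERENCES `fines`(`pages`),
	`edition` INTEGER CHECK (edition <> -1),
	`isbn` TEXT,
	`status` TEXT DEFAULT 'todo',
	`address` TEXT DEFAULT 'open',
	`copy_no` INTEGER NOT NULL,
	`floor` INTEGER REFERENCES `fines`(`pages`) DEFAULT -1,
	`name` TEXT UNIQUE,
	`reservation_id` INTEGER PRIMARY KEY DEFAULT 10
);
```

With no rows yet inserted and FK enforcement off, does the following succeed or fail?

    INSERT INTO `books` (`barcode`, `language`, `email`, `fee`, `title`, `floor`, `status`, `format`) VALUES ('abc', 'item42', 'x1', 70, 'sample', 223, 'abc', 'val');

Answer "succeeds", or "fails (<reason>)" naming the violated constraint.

succeeds

NOT NULL columns: email is supplied; format is supplied; status is supplied; title is supplied.
No constraint is violated.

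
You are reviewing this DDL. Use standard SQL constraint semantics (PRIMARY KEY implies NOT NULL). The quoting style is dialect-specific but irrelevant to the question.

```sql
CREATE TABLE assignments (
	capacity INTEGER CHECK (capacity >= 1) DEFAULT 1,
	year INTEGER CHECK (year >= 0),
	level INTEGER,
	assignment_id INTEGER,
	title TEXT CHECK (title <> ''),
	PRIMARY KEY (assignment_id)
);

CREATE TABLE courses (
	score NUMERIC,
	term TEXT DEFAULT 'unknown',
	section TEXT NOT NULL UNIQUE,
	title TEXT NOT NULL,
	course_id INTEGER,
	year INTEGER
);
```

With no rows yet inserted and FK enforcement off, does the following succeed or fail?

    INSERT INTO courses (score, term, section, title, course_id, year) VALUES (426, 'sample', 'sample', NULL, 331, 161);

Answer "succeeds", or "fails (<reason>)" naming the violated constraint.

fails (NOT NULL on title)

title is explicitly set to NULL, but title is declared NOT NULL.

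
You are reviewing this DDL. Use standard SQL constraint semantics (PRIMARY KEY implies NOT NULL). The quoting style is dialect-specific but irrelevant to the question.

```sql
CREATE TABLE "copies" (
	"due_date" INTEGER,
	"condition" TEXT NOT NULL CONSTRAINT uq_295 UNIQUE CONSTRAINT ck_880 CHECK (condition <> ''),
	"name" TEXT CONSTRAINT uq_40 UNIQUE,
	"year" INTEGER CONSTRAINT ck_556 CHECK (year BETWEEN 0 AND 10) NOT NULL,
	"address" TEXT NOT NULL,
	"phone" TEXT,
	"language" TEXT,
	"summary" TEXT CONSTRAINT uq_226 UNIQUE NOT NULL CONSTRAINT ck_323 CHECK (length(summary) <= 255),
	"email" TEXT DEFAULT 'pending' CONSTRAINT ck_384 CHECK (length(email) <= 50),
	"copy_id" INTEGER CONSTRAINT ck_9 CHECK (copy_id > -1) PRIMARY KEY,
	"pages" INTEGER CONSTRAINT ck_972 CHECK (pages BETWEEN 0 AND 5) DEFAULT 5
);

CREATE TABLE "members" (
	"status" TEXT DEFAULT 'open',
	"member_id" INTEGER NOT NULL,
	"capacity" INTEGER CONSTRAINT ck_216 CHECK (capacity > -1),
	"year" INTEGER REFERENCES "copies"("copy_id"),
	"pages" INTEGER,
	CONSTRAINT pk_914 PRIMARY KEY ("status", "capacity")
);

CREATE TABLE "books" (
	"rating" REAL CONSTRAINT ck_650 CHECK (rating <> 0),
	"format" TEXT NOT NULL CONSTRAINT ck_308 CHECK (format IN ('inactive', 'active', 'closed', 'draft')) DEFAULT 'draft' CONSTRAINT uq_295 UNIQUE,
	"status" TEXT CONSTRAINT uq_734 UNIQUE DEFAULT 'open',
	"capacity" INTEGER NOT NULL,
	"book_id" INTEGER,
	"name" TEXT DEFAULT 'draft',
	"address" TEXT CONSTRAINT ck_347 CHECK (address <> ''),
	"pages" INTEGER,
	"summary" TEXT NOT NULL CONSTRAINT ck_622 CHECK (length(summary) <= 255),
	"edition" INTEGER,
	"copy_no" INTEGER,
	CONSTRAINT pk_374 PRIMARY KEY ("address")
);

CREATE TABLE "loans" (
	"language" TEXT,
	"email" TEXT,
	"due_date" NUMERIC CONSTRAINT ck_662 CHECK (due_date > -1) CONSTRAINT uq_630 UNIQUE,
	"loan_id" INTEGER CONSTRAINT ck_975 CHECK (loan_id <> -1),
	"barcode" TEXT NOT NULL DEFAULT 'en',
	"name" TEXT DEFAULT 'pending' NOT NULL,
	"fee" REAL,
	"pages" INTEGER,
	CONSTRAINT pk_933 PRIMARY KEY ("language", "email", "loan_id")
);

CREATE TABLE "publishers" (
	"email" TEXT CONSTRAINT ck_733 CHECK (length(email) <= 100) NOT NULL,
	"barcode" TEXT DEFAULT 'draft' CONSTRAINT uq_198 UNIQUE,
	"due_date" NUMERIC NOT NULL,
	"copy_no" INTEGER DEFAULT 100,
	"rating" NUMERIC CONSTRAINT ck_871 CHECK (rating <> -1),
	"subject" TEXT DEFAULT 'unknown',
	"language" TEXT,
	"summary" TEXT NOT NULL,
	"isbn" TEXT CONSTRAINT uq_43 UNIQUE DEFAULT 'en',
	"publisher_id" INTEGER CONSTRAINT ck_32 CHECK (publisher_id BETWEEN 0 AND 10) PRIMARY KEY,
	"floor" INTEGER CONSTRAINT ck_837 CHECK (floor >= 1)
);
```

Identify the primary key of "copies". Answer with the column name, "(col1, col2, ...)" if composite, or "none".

copy_id

copy_id is declared PRIMARY KEY inline on the column.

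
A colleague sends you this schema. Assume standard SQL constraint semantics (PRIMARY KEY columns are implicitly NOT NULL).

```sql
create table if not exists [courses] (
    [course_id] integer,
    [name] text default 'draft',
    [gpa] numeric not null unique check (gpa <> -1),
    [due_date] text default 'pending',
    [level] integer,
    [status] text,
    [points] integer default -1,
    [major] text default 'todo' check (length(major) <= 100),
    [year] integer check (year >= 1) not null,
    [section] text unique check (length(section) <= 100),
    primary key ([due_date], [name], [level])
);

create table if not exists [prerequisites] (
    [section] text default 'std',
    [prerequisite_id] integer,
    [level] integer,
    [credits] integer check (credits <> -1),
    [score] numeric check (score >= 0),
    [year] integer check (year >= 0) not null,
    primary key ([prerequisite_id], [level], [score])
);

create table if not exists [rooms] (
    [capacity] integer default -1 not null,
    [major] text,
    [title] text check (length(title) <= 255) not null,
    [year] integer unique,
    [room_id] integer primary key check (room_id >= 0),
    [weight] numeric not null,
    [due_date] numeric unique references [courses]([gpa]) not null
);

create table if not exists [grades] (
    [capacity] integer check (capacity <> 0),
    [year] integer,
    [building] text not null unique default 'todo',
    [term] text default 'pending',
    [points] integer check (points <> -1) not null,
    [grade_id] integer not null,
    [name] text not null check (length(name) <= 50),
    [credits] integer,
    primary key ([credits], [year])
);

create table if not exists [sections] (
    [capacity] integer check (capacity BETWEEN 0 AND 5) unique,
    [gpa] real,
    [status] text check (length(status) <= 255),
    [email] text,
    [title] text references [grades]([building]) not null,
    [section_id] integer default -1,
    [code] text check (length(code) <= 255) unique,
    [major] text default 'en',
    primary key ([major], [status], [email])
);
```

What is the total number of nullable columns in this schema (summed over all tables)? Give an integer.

15

courses: 5 nullable (course_id, status, points, major, section — PK (due_date, name, level) and explicit NOT NULL columns excluded).
prerequisites: 2 nullable (section, credits — PK (prerequisite_id, level, score) and explicit NOT NULL columns excluded).
rooms: 2 nullable (major, year — PK (room_id) and explicit NOT NULL columns excluded).
grades: 2 nullable (capacity, term — PK (credits, year) and explicit NOT NULL columns excluded).
sections: 4 nullable (capacity, gpa, section_id, code — PK (major, status, email) and explicit NOT NULL columns excluded).
Total: 5 + 2 + 2 + 2 + 4 = 15.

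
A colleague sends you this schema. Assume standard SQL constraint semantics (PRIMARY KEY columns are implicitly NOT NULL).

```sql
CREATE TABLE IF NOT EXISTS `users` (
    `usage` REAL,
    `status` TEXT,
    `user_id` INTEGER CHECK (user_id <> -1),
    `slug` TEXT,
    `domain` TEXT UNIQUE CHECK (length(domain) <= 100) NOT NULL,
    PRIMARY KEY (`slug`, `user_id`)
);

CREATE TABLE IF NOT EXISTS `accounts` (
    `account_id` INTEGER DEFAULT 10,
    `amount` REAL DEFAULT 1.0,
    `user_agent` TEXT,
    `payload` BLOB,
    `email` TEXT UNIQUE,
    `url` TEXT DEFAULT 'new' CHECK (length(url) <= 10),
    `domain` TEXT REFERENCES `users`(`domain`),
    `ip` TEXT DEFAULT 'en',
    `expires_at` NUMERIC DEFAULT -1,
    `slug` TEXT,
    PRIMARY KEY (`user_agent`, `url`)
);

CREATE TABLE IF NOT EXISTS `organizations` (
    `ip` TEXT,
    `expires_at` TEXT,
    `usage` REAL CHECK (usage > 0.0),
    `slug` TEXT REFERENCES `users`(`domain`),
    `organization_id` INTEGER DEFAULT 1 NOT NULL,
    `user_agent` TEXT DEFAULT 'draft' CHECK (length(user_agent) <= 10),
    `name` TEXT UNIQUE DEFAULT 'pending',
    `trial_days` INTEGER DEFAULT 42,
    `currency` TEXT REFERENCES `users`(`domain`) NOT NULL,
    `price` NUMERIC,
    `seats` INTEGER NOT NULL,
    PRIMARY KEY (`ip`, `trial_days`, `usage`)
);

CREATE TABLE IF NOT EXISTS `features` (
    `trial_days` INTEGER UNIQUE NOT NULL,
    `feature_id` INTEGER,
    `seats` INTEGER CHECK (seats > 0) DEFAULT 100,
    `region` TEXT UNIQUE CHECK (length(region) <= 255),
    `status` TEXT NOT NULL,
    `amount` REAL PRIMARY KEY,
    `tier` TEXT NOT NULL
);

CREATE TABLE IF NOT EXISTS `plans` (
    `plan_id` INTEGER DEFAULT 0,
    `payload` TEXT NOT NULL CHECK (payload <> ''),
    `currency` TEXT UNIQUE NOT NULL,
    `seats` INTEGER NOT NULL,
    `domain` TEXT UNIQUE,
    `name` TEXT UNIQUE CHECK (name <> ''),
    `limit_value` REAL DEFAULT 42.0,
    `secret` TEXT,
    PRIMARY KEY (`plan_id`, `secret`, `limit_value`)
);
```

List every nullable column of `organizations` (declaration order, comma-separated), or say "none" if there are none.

expires_at, slug, user_agent, name, price

- ip: part of the PRIMARY KEY, which implies NOT NULL → not nullable.
- expires_at: no NOT NULL constraint applies → nullable.
- usage: part of the PRIMARY KEY, which implies NOT NULL → not nullable.
- slug: a foreign key column may be NULL unless separately constrained → nullable.
- organization_id: declared NOT NULL → not nullable.
- user_agent: CHECK does not forbid NULL (a CHECK constraint passes when its expression is NULL) → nullable.
- name: UNIQUE does not imply NOT NULL → nullable.
- trial_days: part of the PRIMARY KEY, which implies NOT NULL → not nullable.
- currency: declared NOT NULL → not nullable.
- price: no NOT NULL constraint applies → nullable.
- seats: declared NOT NULL → not nullable.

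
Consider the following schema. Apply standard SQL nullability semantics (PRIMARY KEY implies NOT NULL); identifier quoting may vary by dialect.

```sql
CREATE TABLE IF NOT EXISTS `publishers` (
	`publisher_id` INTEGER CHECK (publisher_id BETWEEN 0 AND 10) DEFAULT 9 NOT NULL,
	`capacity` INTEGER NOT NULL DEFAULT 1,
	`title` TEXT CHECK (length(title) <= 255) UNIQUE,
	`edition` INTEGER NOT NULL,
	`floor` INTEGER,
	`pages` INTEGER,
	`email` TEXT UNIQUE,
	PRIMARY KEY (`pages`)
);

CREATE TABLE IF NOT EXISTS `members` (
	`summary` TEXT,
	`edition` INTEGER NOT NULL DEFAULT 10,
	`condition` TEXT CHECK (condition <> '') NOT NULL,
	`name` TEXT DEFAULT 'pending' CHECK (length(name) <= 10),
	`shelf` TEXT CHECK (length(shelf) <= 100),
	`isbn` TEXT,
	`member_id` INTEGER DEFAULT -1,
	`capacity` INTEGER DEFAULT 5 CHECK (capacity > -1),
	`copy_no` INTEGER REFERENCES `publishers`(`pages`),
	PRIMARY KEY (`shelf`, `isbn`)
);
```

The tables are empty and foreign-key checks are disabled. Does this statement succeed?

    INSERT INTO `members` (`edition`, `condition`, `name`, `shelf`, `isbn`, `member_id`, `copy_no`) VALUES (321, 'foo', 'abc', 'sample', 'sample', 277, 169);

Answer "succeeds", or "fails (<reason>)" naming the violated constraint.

succeeds

NOT NULL columns: condition is supplied; edition is supplied; isbn is supplied; shelf is supplied.
CHECK constraints: 'foo' satisfies (condition <> ''); 'abc' satisfies (length(name) <= 10); 'sample' satisfies (length(shelf) <= 100).
No constraint is violated.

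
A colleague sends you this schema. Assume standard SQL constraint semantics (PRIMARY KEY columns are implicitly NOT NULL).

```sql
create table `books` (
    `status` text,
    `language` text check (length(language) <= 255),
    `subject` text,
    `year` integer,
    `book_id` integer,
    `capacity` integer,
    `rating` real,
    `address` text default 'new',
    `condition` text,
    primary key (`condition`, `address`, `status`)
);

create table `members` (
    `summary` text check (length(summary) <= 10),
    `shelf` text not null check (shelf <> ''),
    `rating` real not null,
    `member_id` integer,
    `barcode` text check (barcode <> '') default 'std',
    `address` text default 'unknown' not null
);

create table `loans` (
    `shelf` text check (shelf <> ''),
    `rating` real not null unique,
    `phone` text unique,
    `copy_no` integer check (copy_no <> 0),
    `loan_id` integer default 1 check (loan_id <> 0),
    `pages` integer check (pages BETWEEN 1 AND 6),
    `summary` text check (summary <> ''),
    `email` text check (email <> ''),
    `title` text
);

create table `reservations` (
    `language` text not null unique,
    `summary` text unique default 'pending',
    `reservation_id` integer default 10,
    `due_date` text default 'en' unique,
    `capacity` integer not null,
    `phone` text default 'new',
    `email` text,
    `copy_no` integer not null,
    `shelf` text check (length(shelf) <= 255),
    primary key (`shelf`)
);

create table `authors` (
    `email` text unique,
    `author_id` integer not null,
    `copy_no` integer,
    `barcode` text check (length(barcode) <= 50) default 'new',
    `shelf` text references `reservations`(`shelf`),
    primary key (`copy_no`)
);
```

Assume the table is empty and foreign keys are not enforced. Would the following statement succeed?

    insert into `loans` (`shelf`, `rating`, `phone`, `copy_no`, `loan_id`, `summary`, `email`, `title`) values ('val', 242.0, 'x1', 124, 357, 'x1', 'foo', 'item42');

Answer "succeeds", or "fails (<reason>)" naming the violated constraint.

NOT NULL columns: rating is supplied.
CHECK constraints: 'val' satisfies (shelf <> ''); 124 satisfies (copy_no <> 0); 357 satisfies (loan_id <> 0); 'x1' satisfies (summary <> ''); 'foo' satisfies (email <> '').
No constraint is violated.

succeeds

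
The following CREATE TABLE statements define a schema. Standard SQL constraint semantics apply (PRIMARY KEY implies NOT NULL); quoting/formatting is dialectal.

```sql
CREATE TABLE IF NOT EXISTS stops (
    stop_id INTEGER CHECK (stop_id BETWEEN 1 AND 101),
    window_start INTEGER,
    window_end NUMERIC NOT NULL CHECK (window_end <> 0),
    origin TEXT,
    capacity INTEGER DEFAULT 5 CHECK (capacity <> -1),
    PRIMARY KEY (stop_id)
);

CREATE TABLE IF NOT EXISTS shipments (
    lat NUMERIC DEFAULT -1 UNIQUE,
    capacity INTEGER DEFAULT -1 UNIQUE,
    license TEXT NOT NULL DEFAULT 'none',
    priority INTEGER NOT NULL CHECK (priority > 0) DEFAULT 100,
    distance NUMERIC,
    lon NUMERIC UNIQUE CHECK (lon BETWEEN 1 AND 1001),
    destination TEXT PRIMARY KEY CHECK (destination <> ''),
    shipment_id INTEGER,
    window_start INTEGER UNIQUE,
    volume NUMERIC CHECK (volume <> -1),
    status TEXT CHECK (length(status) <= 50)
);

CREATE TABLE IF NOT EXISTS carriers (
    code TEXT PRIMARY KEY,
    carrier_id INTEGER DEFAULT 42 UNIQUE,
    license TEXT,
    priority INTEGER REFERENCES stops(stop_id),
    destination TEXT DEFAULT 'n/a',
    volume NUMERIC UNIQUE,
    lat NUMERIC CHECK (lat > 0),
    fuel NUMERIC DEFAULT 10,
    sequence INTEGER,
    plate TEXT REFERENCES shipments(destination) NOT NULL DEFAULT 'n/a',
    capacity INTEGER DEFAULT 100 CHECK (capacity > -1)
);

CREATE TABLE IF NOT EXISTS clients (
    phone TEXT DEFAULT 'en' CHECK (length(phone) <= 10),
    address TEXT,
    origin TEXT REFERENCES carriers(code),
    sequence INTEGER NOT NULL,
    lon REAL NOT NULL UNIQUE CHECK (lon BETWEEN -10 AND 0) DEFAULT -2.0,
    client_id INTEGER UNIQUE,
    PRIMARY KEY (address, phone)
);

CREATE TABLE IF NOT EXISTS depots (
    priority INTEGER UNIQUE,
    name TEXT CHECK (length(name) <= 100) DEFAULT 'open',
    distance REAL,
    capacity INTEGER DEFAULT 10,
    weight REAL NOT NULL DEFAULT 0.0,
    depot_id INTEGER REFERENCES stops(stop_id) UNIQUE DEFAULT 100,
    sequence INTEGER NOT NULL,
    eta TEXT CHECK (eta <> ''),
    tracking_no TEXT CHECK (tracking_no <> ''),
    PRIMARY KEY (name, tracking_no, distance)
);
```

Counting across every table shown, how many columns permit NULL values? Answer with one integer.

stops: 3 nullable (window_start, origin, capacity — PK (stop_id) and explicit NOT NULL columns excluded).
shipments: 8 nullable (lat, capacity, distance, lon, shipment_id, window_start, volume, status — PK (destination) and explicit NOT NULL columns excluded).
carriers: 9 nullable (carrier_id, license, priority, destination, volume, lat, fuel, sequence, capacity — PK (code) and explicit NOT NULL columns excluded).
clients: 2 nullable (origin, client_id — PK (address, phone) and explicit NOT NULL columns excluded).
depots: 4 nullable (priority, capacity, depot_id, eta — PK (name, tracking_no, distance) and explicit NOT NULL columns excluded).
Total: 3 + 8 + 9 + 2 + 4 = 26.

26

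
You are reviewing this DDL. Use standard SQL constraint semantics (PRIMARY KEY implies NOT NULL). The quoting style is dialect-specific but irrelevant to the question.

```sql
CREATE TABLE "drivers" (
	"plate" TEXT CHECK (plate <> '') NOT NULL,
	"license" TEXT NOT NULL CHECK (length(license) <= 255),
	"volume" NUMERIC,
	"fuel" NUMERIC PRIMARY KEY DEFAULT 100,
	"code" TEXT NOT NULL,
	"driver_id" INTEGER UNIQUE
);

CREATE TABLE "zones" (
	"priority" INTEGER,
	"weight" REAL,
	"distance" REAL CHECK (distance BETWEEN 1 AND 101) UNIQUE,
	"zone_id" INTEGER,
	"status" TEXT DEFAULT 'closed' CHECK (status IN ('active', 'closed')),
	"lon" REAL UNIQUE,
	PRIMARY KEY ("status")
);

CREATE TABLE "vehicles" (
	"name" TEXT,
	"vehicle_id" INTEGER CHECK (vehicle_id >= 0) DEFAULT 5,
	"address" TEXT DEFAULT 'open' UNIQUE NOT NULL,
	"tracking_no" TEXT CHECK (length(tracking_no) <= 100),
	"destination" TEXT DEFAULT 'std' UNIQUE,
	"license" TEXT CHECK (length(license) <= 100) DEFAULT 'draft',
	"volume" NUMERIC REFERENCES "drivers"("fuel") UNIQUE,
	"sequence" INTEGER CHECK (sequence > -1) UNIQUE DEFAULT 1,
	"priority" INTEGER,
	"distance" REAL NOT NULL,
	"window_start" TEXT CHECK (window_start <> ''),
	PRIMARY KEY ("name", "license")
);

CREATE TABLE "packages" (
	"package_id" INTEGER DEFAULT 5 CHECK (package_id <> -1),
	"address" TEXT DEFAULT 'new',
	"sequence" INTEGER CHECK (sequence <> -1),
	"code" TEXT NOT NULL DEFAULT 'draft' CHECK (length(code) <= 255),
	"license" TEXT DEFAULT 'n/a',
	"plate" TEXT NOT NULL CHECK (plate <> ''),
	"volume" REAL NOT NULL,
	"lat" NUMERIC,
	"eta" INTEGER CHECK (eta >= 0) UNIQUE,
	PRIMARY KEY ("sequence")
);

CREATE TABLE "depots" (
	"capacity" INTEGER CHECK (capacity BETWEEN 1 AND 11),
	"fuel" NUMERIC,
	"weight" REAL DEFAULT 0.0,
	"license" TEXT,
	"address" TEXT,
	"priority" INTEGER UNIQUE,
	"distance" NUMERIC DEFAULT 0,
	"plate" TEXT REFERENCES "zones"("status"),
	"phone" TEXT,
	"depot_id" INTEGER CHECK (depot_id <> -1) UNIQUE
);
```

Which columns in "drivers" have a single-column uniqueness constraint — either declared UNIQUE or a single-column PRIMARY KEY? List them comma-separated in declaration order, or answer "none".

- plate: no UNIQUE or single-column PK constraint.
- license: no UNIQUE or single-column PK constraint.
- volume: no UNIQUE or single-column PK constraint.
- fuel: single-column PRIMARY KEY → unique.
- code: no UNIQUE or single-column PK constraint.
- driver_id: declared UNIQUE → unique.

fuel, driver_id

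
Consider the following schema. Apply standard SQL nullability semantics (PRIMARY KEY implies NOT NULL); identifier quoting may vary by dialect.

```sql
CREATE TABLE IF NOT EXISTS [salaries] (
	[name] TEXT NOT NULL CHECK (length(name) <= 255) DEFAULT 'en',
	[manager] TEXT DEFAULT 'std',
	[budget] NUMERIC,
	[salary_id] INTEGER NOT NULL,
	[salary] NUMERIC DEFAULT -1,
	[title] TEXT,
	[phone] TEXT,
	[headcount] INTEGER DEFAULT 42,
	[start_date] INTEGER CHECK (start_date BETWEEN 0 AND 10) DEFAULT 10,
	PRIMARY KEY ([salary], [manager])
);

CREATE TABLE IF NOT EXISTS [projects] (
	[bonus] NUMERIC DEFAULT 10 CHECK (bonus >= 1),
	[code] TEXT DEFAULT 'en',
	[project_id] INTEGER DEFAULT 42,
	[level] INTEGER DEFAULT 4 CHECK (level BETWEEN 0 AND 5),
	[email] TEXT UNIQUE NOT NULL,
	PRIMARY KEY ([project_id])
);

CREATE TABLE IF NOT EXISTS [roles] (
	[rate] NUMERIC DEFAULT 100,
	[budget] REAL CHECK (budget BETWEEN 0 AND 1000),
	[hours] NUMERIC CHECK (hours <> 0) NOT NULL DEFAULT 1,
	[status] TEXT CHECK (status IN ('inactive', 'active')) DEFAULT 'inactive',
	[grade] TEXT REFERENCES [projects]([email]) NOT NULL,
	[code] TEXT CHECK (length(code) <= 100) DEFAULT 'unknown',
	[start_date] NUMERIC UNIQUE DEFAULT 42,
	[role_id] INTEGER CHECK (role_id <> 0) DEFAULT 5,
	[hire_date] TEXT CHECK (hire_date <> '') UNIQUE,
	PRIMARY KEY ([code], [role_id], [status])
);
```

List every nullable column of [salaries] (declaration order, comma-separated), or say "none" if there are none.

- name: declared NOT NULL → not nullable.
- manager: part of the PRIMARY KEY, which implies NOT NULL → not nullable.
- budget: no NOT NULL constraint applies → nullable.
- salary_id: declared NOT NULL → not nullable.
- salary: part of the PRIMARY KEY, which implies NOT NULL → not nullable.
- title: no NOT NULL constraint applies → nullable.
- phone: no NOT NULL constraint applies → nullable.
- headcount: DEFAULT only fills an omitted column; an explicit NULL is still allowed → nullable.
- start_date: CHECK does not forbid NULL (a CHECK constraint passes when its expression is NULL) → nullable.

budget, title, phone, headcount, start_date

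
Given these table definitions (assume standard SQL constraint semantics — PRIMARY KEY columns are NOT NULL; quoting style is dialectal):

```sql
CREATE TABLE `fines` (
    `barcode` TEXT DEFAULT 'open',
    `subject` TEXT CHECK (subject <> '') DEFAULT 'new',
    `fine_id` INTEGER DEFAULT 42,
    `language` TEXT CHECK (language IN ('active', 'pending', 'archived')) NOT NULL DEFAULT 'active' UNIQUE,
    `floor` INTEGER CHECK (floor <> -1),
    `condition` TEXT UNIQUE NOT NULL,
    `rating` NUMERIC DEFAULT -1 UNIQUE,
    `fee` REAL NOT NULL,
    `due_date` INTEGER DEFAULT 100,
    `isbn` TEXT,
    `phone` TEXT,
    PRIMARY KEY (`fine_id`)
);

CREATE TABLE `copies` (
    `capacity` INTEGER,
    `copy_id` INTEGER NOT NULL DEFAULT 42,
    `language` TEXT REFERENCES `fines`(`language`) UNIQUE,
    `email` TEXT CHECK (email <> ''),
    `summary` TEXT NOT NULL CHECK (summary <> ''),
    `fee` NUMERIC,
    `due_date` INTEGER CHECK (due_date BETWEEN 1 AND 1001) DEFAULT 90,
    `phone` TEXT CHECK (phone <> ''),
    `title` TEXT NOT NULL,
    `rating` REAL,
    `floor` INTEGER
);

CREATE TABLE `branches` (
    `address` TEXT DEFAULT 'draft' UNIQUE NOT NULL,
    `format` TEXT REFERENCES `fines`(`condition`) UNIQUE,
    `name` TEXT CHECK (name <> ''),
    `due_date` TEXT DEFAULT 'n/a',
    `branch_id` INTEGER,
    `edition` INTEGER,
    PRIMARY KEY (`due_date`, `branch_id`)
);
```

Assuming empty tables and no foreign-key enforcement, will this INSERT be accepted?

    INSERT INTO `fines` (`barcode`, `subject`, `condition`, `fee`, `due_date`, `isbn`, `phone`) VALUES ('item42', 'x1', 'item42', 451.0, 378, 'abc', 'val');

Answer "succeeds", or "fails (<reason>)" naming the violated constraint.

NOT NULL columns: condition is supplied; fee is supplied; fine_id defaults to 42; language defaults to 'active'.
CHECK constraints: 'x1' satisfies (subject <> '').
No constraint is violated.

succeeds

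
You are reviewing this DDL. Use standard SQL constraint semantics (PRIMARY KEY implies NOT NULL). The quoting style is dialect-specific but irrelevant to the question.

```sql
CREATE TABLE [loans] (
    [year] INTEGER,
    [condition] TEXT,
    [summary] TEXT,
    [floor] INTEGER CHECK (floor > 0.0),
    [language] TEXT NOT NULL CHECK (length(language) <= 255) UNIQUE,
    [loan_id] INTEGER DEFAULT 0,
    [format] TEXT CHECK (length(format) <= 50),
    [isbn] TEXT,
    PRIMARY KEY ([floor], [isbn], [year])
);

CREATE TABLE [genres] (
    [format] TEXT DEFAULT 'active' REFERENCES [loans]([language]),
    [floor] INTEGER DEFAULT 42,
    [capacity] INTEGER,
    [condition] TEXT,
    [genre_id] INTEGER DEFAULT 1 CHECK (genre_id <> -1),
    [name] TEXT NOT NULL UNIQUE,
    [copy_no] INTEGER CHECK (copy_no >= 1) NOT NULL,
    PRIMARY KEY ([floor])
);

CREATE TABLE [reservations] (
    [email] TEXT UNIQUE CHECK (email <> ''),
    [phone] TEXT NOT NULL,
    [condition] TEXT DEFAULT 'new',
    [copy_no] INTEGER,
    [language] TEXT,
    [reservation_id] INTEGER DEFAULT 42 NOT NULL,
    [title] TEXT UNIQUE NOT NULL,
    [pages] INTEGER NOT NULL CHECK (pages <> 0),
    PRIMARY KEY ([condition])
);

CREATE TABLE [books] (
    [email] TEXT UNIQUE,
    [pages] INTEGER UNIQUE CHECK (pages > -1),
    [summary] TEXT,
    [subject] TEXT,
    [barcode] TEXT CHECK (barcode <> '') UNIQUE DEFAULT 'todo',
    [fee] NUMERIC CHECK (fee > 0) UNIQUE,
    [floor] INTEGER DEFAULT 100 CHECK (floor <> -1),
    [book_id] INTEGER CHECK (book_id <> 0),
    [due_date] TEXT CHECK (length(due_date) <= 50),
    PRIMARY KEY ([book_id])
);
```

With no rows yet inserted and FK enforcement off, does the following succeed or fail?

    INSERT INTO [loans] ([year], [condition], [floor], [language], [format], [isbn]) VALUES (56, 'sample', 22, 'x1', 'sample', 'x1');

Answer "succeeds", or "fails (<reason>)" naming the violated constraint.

succeeds

NOT NULL columns: floor is supplied; isbn is supplied; language is supplied; year is supplied.
CHECK constraints: 22 satisfies (floor > 0.0); 'x1' satisfies (length(language) <= 255); 'sample' satisfies (length(format) <= 50).
No constraint is violated.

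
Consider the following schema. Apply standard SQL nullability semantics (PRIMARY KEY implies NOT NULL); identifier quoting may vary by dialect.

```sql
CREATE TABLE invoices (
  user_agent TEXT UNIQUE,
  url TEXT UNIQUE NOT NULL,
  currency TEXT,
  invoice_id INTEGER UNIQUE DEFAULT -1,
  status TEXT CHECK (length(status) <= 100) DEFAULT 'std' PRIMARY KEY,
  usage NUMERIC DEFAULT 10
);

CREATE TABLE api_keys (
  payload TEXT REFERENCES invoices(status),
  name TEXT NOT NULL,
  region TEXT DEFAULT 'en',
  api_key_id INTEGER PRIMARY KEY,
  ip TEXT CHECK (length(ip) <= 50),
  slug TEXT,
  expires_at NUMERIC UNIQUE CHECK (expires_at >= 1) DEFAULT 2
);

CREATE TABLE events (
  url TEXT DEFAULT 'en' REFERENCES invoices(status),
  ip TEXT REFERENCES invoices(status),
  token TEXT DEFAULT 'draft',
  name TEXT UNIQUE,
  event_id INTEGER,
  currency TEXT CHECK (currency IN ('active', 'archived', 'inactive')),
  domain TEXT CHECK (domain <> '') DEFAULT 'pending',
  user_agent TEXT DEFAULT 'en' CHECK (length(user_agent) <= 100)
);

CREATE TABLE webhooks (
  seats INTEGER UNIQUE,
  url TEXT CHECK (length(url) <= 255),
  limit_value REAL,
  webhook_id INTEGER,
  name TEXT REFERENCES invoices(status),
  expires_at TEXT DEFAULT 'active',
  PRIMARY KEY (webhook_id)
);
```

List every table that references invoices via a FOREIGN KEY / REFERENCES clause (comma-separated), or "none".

api_keys, events, webhooks

- api_keys.payload references invoices(status).
- events.url references invoices(status).
- events.ip references invoices(status).
- webhooks.name references invoices(status).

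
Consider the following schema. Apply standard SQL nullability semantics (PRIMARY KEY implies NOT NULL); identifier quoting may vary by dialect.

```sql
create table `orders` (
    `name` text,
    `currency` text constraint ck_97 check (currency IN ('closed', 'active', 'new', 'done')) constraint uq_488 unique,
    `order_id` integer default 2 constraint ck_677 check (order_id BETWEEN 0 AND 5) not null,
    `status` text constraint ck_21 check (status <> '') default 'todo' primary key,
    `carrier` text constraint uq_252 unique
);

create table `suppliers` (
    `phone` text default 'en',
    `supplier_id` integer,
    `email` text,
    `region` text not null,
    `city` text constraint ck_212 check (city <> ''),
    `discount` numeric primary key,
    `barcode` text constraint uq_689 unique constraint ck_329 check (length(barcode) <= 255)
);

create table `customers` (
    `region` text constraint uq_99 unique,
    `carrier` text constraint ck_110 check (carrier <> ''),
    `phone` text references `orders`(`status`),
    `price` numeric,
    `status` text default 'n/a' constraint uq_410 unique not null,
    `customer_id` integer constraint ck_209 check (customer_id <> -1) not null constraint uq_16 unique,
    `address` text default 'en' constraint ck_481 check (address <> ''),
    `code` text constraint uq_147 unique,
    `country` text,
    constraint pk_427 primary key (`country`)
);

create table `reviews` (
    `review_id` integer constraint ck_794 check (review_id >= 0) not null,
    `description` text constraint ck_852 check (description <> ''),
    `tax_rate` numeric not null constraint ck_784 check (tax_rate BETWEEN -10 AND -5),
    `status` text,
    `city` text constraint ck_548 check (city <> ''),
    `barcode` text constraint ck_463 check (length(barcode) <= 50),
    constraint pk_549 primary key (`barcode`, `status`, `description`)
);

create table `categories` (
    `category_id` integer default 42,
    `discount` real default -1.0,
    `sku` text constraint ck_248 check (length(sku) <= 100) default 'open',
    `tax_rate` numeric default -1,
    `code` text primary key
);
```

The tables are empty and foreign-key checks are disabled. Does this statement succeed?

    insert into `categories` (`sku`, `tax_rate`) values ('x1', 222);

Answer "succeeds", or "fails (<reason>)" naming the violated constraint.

code is omitted from the column list and has no DEFAULT, so it would receive NULL.
But code is part of the PRIMARY KEY (implied NOT NULL).

fails (NOT NULL on code)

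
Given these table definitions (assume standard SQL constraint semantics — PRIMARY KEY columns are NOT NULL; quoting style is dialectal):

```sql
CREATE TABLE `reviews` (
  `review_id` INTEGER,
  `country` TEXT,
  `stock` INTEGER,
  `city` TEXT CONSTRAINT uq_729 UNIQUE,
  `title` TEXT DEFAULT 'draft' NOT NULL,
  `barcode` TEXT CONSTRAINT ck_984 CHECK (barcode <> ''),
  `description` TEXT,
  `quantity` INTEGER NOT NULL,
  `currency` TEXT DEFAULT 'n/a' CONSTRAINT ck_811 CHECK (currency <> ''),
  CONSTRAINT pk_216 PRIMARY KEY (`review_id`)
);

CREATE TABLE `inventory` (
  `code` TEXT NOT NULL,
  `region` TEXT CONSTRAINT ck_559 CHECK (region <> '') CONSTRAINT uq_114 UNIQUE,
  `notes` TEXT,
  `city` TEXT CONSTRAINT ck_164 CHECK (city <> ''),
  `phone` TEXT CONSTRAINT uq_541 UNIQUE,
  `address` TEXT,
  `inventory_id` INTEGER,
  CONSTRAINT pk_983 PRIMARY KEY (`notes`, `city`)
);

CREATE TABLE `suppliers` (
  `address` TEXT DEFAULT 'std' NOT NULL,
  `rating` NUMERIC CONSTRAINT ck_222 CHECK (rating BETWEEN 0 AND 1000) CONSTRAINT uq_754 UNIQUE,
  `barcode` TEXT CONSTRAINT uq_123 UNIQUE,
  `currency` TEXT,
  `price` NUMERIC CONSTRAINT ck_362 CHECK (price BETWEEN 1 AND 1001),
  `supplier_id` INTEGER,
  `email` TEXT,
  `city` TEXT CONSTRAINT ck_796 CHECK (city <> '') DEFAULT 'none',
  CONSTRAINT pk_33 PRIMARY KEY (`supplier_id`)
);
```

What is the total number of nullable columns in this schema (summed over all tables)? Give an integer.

reviews: 6 nullable (country, stock, city, barcode, description, currency — PK (review_id) and explicit NOT NULL columns excluded).
inventory: 4 nullable (region, phone, address, inventory_id — PK (notes, city) and explicit NOT NULL columns excluded).
suppliers: 6 nullable (rating, barcode, currency, price, email, city — PK (supplier_id) and explicit NOT NULL columns excluded).
Total: 6 + 4 + 6 = 16.

16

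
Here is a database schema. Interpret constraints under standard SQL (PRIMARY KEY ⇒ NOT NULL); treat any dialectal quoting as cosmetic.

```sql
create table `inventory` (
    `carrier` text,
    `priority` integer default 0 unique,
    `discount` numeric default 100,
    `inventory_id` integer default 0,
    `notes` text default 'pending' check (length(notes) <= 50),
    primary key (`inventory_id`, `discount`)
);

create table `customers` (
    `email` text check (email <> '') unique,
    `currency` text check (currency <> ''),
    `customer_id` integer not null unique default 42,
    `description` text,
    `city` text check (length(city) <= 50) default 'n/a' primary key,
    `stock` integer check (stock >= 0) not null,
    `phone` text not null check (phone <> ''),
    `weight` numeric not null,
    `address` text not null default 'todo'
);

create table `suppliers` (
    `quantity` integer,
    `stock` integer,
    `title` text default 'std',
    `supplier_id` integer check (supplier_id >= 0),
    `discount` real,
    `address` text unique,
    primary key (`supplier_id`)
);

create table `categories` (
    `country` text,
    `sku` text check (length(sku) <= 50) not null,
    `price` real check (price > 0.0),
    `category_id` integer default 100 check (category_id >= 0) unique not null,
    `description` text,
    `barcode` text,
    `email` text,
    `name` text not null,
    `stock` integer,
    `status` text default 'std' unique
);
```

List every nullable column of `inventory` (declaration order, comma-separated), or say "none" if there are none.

carrier, priority, notes

- carrier: no NOT NULL constraint applies → nullable.
- priority: UNIQUE does not imply NOT NULL → nullable.
- discount: part of the PRIMARY KEY, which implies NOT NULL → not nullable.
- inventory_id: part of the PRIMARY KEY, which implies NOT NULL → not nullable.
- notes: CHECK does not forbid NULL (a CHECK constraint passes when its expression is NULL) → nullable.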